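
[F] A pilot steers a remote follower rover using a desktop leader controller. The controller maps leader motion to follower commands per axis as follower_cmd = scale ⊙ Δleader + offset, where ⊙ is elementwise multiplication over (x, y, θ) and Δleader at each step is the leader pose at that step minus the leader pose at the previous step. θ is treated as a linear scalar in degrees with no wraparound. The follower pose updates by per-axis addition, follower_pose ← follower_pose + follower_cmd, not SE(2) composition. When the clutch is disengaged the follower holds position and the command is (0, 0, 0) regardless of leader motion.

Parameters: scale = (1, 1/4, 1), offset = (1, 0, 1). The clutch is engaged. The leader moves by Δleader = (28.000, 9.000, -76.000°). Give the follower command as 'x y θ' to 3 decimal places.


axis x: 1·28.000 + 1 = 29.000
axis y: 1/4·9.000 + 0 = 2.250
axis θ: 1·-76.000 + 1 = -75.000

29.000 2.250 -75.000


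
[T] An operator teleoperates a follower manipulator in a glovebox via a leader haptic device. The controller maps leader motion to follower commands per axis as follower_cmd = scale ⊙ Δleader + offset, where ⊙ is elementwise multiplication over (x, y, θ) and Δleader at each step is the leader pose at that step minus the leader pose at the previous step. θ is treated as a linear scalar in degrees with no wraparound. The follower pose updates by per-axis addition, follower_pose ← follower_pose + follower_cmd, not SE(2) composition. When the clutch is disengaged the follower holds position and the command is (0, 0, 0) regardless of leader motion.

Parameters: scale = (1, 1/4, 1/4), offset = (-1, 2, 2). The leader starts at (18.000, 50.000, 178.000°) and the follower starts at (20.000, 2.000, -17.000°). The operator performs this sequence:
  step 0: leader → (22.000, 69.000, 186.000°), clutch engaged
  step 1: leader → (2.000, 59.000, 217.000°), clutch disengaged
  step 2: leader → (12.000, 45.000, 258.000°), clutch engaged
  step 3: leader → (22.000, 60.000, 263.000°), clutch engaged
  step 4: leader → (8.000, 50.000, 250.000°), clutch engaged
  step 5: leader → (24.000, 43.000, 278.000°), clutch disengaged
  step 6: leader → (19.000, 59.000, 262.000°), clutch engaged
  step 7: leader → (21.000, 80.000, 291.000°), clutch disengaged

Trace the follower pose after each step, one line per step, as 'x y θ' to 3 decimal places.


23.000 8.750 -13.000
23.000 8.750 -13.000
32.000 7.250 -0.750
41.000 13.000 2.500
26.000 12.500 1.250
26.000 12.500 1.250
20.000 18.500 -0.750
20.000 18.500 -0.750

step 0: Δleader=(4.000, 19.000, 8.000°), engaged; cmd=(3.000, 6.750, 4.000°) → follower=(23.000, 8.750, -13.000°)
step 1: Δleader=(-20.000, -10.000, 31.000°), disengaged; cmd=(0,0,0) → follower holds at (23.000, 8.750, -13.000°)
step 2: Δleader=(10.000, -14.000, 41.000°), engaged; cmd=(9.000, -1.500, 12.250°) → follower=(32.000, 7.250, -0.750°)
step 3: Δleader=(10.000, 15.000, 5.000°), engaged; cmd=(9.000, 5.750, 3.250°) → follower=(41.000, 13.000, 2.500°)
step 4: Δleader=(-14.000, -10.000, -13.000°), engaged; cmd=(-15.000, -0.500, -1.250°) → follower=(26.000, 12.500, 1.250°)
step 5: Δleader=(16.000, -7.000, 28.000°), disengaged; cmd=(0,0,0) → follower holds at (26.000, 12.500, 1.250°)
step 6: Δleader=(-5.000, 16.000, -16.000°), engaged; cmd=(-6.000, 6.000, -2.000°) → follower=(20.000, 18.500, -0.750°)
step 7: Δleader=(2.000, 21.000, 29.000°), disengaged; cmd=(0,0,0) → follower holds at (20.000, 18.500, -0.750°)


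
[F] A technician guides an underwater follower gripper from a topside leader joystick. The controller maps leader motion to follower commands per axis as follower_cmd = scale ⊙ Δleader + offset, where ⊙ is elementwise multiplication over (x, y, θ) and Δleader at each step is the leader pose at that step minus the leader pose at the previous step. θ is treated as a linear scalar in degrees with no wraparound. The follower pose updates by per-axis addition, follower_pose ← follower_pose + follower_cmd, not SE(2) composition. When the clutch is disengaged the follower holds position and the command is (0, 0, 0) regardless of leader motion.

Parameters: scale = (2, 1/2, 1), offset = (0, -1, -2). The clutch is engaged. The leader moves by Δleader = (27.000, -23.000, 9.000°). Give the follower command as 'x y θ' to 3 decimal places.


axis x: 2·27.000 + 0 = 54.000
axis y: 1/2·-23.000 + -1 = -12.500
axis θ: 1·9.000 + -2 = 7.000

54.000 -12.500 7.000


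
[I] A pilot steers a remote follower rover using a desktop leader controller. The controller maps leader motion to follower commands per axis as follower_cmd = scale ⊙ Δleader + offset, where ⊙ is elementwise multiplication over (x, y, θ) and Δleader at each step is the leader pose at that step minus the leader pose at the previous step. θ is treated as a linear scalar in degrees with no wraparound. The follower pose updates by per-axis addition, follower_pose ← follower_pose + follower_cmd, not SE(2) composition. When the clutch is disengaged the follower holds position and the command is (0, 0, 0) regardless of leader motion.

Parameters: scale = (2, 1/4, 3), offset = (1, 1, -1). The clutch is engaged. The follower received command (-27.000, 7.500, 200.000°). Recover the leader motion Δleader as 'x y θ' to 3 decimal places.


-14.000 26.000 67.000

axis x: (-27.000 − 1) / (2) = -14.000
axis y: (7.500 − 1) / (1/4) = 26.000
axis θ: (200.000 − -1) / (3) = 67.000


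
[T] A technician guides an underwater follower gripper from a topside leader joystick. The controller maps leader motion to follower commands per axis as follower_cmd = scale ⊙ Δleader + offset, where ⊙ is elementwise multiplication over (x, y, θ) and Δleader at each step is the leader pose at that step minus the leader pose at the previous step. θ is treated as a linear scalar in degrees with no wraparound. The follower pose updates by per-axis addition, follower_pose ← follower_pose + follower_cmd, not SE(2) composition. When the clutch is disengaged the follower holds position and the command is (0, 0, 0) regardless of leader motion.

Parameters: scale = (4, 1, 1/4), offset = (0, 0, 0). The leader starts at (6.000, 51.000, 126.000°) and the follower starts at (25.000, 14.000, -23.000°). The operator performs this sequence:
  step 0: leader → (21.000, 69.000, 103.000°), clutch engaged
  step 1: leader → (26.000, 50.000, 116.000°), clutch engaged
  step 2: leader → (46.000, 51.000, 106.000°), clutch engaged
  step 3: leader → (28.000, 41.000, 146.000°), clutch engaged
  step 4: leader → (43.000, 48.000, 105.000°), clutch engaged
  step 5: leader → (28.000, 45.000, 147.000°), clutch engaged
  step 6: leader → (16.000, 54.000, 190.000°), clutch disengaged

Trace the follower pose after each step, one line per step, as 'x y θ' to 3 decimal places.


85.000 32.000 -28.750
105.000 13.000 -25.500
185.000 14.000 -28.000
113.000 4.000 -18.000
173.000 11.000 -28.250
113.000 8.000 -17.750
113.000 8.000 -17.750

step 0: Δleader=(15.000, 18.000, -23.000°), engaged; cmd=(60.000, 18.000, -5.750°) → follower=(85.000, 32.000, -28.750°)
step 1: Δleader=(5.000, -19.000, 13.000°), engaged; cmd=(20.000, -19.000, 3.250°) → follower=(105.000, 13.000, -25.500°)
step 2: Δleader=(20.000, 1.000, -10.000°), engaged; cmd=(80.000, 1.000, -2.500°) → follower=(185.000, 14.000, -28.000°)
step 3: Δleader=(-18.000, -10.000, 40.000°), engaged; cmd=(-72.000, -10.000, 10.000°) → follower=(113.000, 4.000, -18.000°)
step 4: Δleader=(15.000, 7.000, -41.000°), engaged; cmd=(60.000, 7.000, -10.250°) → follower=(173.000, 11.000, -28.250°)
step 5: Δleader=(-15.000, -3.000, 42.000°), engaged; cmd=(-60.000, -3.000, 10.500°) → follower=(113.000, 8.000, -17.750°)
step 6: Δleader=(-12.000, 9.000, 43.000°), disengaged; cmd=(0,0,0) → follower holds at (113.000, 8.000, -17.750°)


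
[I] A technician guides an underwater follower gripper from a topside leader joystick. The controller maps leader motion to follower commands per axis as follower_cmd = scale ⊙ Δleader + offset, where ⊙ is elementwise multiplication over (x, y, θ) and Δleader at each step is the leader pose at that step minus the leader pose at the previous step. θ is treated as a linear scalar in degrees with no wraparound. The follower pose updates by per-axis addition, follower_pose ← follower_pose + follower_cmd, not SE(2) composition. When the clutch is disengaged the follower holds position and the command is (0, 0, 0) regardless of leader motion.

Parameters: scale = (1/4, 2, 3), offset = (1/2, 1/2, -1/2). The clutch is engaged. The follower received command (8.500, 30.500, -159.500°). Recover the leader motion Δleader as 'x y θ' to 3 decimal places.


32.000 15.000 -53.000

axis x: (8.500 − 1/2) / (1/4) = 32.000
axis y: (30.500 − 1/2) / (2) = 15.000
axis θ: (-159.500 − -1/2) / (3) = -53.000


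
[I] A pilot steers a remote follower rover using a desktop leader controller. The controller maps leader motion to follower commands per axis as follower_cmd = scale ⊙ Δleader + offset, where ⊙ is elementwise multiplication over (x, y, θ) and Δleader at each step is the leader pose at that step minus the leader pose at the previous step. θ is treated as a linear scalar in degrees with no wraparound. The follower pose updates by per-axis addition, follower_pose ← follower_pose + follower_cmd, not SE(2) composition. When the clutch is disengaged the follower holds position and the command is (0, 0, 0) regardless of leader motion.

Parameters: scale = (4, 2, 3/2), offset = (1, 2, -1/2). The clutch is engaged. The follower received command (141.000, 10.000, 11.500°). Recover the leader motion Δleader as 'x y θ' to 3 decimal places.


35.000 4.000 8.000

axis x: (141.000 − 1) / (4) = 35.000
axis y: (10.000 − 2) / (2) = 4.000
axis θ: (11.500 − -1/2) / (3/2) = 8.000


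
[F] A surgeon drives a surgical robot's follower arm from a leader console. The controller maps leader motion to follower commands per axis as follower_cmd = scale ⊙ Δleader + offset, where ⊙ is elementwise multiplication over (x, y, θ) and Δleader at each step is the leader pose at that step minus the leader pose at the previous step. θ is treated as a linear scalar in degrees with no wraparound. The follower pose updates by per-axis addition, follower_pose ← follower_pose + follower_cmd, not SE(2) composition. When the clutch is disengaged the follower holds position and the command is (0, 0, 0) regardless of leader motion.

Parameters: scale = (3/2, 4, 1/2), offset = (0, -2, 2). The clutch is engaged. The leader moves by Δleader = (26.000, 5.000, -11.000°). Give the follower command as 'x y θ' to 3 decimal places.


39.000 18.000 -3.500

axis x: 3/2·26.000 + 0 = 39.000
axis y: 4·5.000 + -2 = 18.000
axis θ: 1/2·-11.000 + 2 = -3.500


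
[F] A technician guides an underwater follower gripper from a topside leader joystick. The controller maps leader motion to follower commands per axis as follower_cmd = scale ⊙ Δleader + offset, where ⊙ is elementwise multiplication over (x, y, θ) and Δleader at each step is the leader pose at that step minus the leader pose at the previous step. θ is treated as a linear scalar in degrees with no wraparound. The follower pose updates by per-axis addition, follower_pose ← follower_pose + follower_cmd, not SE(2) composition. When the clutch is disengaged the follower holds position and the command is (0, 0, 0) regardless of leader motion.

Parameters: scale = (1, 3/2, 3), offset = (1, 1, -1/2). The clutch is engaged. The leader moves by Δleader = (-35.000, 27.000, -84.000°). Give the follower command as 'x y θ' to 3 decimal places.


-34.000 41.500 -252.500

axis x: 1·-35.000 + 1 = -34.000
axis y: 3/2·27.000 + 1 = 41.500
axis θ: 3·-84.000 + -1/2 = -252.500


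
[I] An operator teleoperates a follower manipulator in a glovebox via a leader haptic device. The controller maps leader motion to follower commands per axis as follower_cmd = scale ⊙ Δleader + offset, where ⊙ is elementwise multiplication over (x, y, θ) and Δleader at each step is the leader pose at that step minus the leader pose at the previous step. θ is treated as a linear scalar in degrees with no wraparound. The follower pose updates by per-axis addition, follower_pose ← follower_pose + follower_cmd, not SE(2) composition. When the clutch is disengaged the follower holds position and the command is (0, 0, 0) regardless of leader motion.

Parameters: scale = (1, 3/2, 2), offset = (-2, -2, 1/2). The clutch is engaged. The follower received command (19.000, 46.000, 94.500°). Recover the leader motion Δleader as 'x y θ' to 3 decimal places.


axis x: (19.000 − -2) / (1) = 21.000
axis y: (46.000 − -2) / (3/2) = 32.000
axis θ: (94.500 − 1/2) / (2) = 47.000

21.000 32.000 47.000


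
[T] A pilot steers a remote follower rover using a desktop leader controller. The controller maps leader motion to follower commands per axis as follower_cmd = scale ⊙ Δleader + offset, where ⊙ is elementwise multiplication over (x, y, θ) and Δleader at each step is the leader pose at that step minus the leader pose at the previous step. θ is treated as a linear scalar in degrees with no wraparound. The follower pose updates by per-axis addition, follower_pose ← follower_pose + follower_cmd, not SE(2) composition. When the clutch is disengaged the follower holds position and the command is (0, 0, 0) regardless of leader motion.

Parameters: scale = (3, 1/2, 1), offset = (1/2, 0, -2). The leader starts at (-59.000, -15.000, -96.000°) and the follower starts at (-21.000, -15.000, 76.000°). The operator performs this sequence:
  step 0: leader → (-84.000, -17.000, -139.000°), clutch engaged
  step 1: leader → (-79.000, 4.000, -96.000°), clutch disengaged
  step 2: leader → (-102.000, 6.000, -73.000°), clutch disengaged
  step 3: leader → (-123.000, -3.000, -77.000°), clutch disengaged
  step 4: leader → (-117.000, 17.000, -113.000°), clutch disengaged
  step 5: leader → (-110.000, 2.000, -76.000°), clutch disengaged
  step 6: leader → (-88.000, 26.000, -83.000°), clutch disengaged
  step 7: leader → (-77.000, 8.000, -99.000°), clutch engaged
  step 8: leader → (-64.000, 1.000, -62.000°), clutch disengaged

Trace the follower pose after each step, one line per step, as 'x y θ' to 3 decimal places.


step 0: Δleader=(-25.000, -2.000, -43.000°), engaged; cmd=(-74.500, -1.000, -45.000°) → follower=(-95.500, -16.000, 31.000°)
step 1: Δleader=(5.000, 21.000, 43.000°), disengaged; cmd=(0,0,0) → follower holds at (-95.500, -16.000, 31.000°)
step 2: Δleader=(-23.000, 2.000, 23.000°), disengaged; cmd=(0,0,0) → follower holds at (-95.500, -16.000, 31.000°)
step 3: Δleader=(-21.000, -9.000, -4.000°), disengaged; cmd=(0,0,0) → follower holds at (-95.500, -16.000, 31.000°)
step 4: Δleader=(6.000, 20.000, -36.000°), disengaged; cmd=(0,0,0) → follower holds at (-95.500, -16.000, 31.000°)
step 5: Δleader=(7.000, -15.000, 37.000°), disengaged; cmd=(0,0,0) → follower holds at (-95.500, -16.000, 31.000°)
step 6: Δleader=(22.000, 24.000, -7.000°), disengaged; cmd=(0,0,0) → follower holds at (-95.500, -16.000, 31.000°)
step 7: Δleader=(11.000, -18.000, -16.000°), engaged; cmd=(33.500, -9.000, -18.000°) → follower=(-62.000, -25.000, 13.000°)
step 8: Δleader=(13.000, -7.000, 37.000°), disengaged; cmd=(0,0,0) → follower holds at (-62.000, -25.000, 13.000°)

-95.500 -16.000 31.000
-95.500 -16.000 31.000
-95.500 -16.000 31.000
-95.500 -16.000 31.000
-95.500 -16.000 31.000
-95.500 -16.000 31.000
-95.500 -16.000 31.000
-62.000 -25.000 13.000
-62.000 -25.000 13.000


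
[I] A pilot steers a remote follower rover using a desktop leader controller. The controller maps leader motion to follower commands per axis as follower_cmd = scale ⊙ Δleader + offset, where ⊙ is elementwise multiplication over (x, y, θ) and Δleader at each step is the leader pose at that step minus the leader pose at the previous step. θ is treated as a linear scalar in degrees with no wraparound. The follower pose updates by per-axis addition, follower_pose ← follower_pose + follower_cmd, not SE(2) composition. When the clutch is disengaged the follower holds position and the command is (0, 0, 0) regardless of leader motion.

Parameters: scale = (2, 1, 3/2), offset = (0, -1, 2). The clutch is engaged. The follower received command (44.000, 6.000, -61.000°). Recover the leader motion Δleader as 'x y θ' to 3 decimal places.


22.000 7.000 -42.000

axis x: (44.000 − 0) / (2) = 22.000
axis y: (6.000 − -1) / (1) = 7.000
axis θ: (-61.000 − 2) / (3/2) = -42.000


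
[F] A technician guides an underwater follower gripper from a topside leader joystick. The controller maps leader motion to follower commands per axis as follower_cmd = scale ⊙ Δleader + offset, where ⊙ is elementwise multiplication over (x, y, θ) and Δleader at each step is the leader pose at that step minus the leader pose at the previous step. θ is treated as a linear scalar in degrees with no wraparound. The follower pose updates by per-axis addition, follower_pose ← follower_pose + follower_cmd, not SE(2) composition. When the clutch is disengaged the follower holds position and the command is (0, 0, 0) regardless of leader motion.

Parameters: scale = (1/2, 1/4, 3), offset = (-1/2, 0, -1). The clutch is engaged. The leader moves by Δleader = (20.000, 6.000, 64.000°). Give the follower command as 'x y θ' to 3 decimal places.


9.500 1.500 191.000

axis x: 1/2·20.000 + -1/2 = 9.500
axis y: 1/4·6.000 + 0 = 1.500
axis θ: 3·64.000 + -1 = 191.000


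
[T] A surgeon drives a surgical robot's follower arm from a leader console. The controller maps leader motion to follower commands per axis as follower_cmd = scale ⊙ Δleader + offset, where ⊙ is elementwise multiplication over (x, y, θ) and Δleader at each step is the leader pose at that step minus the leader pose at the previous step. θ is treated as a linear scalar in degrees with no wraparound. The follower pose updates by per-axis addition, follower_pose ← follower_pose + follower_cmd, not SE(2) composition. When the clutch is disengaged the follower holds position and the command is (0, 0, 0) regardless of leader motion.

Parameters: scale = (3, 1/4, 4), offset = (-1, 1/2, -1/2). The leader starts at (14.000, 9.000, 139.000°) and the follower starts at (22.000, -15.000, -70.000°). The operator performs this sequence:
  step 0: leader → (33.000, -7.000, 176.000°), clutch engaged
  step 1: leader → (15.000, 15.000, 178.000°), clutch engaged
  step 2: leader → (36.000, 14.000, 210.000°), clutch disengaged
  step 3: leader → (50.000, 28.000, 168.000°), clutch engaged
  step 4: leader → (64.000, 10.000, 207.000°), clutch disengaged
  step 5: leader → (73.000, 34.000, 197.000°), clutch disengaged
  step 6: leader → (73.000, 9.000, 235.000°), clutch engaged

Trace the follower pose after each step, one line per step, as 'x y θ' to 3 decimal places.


78.000 -18.500 77.500
23.000 -12.500 85.000
23.000 -12.500 85.000
64.000 -8.500 -83.500
64.000 -8.500 -83.500
64.000 -8.500 -83.500
63.000 -14.250 68.000

step 0: Δleader=(19.000, -16.000, 37.000°), engaged; cmd=(56.000, -3.500, 147.500°) → follower=(78.000, -18.500, 77.500°)
step 1: Δleader=(-18.000, 22.000, 2.000°), engaged; cmd=(-55.000, 6.000, 7.500°) → follower=(23.000, -12.500, 85.000°)
step 2: Δleader=(21.000, -1.000, 32.000°), disengaged; cmd=(0,0,0) → follower holds at (23.000, -12.500, 85.000°)
step 3: Δleader=(14.000, 14.000, -42.000°), engaged; cmd=(41.000, 4.000, -168.500°) → follower=(64.000, -8.500, -83.500°)
step 4: Δleader=(14.000, -18.000, 39.000°), disengaged; cmd=(0,0,0) → follower holds at (64.000, -8.500, -83.500°)
step 5: Δleader=(9.000, 24.000, -10.000°), disengaged; cmd=(0,0,0) → follower holds at (64.000, -8.500, -83.500°)
step 6: Δleader=(0.000, -25.000, 38.000°), engaged; cmd=(-1.000, -5.750, 151.500°) → follower=(63.000, -14.250, 68.000°)


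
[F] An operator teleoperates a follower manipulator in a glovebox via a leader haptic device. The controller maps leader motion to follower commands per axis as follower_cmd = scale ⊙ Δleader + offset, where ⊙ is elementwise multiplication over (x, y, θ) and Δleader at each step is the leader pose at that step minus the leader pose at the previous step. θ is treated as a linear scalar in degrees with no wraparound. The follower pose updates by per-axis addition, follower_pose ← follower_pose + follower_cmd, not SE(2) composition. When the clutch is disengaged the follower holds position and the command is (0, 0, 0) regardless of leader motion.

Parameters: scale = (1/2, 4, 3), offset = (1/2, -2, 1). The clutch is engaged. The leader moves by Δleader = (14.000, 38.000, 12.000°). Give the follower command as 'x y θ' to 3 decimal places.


7.500 150.000 37.000

axis x: 1/2·14.000 + 1/2 = 7.500
axis y: 4·38.000 + -2 = 150.000
axis θ: 3·12.000 + 1 = 37.000


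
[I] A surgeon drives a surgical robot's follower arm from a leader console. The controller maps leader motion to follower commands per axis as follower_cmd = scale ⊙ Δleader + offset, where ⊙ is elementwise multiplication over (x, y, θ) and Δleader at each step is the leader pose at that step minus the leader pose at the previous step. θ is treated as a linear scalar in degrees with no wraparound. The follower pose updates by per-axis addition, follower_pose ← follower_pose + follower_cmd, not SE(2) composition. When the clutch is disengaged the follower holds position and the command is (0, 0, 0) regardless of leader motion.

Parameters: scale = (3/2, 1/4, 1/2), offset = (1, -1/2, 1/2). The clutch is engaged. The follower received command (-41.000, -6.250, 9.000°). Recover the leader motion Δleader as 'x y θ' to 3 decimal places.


axis x: (-41.000 − 1) / (3/2) = -28.000
axis y: (-6.250 − -1/2) / (1/4) = -23.000
axis θ: (9.000 − 1/2) / (1/2) = 17.000

-28.000 -23.000 17.000


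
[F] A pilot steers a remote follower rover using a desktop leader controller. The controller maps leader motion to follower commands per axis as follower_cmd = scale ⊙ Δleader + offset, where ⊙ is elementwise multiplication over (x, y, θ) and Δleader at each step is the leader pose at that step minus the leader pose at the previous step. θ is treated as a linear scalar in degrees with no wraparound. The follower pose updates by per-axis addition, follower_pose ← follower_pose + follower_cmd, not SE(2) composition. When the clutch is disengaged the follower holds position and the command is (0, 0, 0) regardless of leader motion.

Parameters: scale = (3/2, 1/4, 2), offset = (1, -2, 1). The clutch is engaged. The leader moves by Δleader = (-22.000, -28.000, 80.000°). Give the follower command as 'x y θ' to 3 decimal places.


-32.000 -9.000 161.000

axis x: 3/2·-22.000 + 1 = -32.000
axis y: 1/4·-28.000 + -2 = -9.000
axis θ: 2·80.000 + 1 = 161.000


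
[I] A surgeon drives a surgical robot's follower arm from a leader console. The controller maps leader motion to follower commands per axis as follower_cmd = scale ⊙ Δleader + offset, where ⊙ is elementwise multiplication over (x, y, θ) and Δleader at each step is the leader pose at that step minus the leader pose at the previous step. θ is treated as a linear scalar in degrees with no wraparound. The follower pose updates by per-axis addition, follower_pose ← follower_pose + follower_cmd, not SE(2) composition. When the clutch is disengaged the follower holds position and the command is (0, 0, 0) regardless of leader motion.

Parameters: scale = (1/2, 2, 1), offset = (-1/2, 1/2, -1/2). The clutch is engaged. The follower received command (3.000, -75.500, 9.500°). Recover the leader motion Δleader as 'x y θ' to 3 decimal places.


axis x: (3.000 − -1/2) / (1/2) = 7.000
axis y: (-75.500 − 1/2) / (2) = -38.000
axis θ: (9.500 − -1/2) / (1) = 10.000

7.000 -38.000 10.000


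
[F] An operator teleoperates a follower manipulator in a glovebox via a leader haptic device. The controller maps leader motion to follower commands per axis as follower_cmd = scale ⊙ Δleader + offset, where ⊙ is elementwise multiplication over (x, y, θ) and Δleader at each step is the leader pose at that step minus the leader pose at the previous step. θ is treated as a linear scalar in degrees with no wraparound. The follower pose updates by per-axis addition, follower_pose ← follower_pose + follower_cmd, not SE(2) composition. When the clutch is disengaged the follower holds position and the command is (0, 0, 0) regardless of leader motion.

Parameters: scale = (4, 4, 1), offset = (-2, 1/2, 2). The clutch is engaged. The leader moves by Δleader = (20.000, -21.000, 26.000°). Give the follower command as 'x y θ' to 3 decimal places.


78.000 -83.500 28.000

axis x: 4·20.000 + -2 = 78.000
axis y: 4·-21.000 + 1/2 = -83.500
axis θ: 1·26.000 + 2 = 28.000


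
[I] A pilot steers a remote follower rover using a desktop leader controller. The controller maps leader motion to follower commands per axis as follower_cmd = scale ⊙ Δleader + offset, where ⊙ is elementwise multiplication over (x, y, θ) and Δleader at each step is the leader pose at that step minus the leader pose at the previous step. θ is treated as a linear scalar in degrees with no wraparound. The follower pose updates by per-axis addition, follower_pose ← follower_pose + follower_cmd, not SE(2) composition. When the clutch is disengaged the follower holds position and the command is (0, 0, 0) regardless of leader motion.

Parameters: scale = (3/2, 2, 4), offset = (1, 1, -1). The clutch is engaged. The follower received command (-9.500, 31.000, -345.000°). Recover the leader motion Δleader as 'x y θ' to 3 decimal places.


axis x: (-9.500 − 1) / (3/2) = -7.000
axis y: (31.000 − 1) / (2) = 15.000
axis θ: (-345.000 − -1) / (4) = -86.000

-7.000 15.000 -86.000


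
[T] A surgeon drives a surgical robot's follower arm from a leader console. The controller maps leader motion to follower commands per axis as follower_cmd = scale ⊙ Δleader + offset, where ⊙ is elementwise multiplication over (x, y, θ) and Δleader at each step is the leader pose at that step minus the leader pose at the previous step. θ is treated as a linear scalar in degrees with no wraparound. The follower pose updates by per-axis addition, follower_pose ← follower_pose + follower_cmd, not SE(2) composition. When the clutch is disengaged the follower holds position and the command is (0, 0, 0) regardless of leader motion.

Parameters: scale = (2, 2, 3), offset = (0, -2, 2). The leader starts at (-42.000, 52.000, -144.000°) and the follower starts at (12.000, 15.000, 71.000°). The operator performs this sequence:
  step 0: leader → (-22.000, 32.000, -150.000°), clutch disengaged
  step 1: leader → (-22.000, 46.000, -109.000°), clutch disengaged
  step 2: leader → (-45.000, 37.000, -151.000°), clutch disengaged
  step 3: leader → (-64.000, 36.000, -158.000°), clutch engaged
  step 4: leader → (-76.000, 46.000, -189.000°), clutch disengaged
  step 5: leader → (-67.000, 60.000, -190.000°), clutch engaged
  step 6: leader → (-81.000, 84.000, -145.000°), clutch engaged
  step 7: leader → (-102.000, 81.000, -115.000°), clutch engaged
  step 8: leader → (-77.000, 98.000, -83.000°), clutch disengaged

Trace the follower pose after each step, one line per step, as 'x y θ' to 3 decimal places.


step 0: Δleader=(20.000, -20.000, -6.000°), disengaged; cmd=(0,0,0) → follower holds at (12.000, 15.000, 71.000°)
step 1: Δleader=(0.000, 14.000, 41.000°), disengaged; cmd=(0,0,0) → follower holds at (12.000, 15.000, 71.000°)
step 2: Δleader=(-23.000, -9.000, -42.000°), disengaged; cmd=(0,0,0) → follower holds at (12.000, 15.000, 71.000°)
step 3: Δleader=(-19.000, -1.000, -7.000°), engaged; cmd=(-38.000, -4.000, -19.000°) → follower=(-26.000, 11.000, 52.000°)
step 4: Δleader=(-12.000, 10.000, -31.000°), disengaged; cmd=(0,0,0) → follower holds at (-26.000, 11.000, 52.000°)
step 5: Δleader=(9.000, 14.000, -1.000°), engaged; cmd=(18.000, 26.000, -1.000°) → follower=(-8.000, 37.000, 51.000°)
step 6: Δleader=(-14.000, 24.000, 45.000°), engaged; cmd=(-28.000, 46.000, 137.000°) → follower=(-36.000, 83.000, 188.000°)
step 7: Δleader=(-21.000, -3.000, 30.000°), engaged; cmd=(-42.000, -8.000, 92.000°) → follower=(-78.000, 75.000, 280.000°)
step 8: Δleader=(25.000, 17.000, 32.000°), disengaged; cmd=(0,0,0) → follower holds at (-78.000, 75.000, 280.000°)

12.000 15.000 71.000
12.000 15.000 71.000
12.000 15.000 71.000
-26.000 11.000 52.000
-26.000 11.000 52.000
-8.000 37.000 51.000
-36.000 83.000 188.000
-78.000 75.000 280.000
-78.000 75.000 280.000


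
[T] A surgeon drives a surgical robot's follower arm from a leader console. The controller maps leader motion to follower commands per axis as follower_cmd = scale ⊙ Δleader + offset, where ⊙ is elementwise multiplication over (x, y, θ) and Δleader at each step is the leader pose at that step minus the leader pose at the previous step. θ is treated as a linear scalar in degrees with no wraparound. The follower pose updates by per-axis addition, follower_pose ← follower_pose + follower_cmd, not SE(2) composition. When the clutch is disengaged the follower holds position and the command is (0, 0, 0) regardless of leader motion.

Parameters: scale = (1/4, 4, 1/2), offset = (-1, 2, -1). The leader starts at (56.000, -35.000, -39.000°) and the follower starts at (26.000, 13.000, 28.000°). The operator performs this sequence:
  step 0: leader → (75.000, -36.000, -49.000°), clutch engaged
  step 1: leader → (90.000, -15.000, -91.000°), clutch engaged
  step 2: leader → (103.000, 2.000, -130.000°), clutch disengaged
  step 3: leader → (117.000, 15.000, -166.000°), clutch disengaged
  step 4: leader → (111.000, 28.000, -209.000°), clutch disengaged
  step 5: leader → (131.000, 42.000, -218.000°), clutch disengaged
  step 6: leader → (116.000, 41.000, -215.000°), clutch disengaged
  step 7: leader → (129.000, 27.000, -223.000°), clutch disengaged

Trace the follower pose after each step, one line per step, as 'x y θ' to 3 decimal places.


29.750 11.000 22.000
32.500 97.000 0.000
32.500 97.000 0.000
32.500 97.000 0.000
32.500 97.000 0.000
32.500 97.000 0.000
32.500 97.000 0.000
32.500 97.000 0.000

step 0: Δleader=(19.000, -1.000, -10.000°), engaged; cmd=(3.750, -2.000, -6.000°) → follower=(29.750, 11.000, 22.000°)
step 1: Δleader=(15.000, 21.000, -42.000°), engaged; cmd=(2.750, 86.000, -22.000°) → follower=(32.500, 97.000, 0.000°)
step 2: Δleader=(13.000, 17.000, -39.000°), disengaged; cmd=(0,0,0) → follower holds at (32.500, 97.000, 0.000°)
step 3: Δleader=(14.000, 13.000, -36.000°), disengaged; cmd=(0,0,0) → follower holds at (32.500, 97.000, 0.000°)
step 4: Δleader=(-6.000, 13.000, -43.000°), disengaged; cmd=(0,0,0) → follower holds at (32.500, 97.000, 0.000°)
step 5: Δleader=(20.000, 14.000, -9.000°), disengaged; cmd=(0,0,0) → follower holds at (32.500, 97.000, 0.000°)
step 6: Δleader=(-15.000, -1.000, 3.000°), disengaged; cmd=(0,0,0) → follower holds at (32.500, 97.000, 0.000°)
step 7: Δleader=(13.000, -14.000, -8.000°), disengaged; cmd=(0,0,0) → follower holds at (32.500, 97.000, 0.000°)


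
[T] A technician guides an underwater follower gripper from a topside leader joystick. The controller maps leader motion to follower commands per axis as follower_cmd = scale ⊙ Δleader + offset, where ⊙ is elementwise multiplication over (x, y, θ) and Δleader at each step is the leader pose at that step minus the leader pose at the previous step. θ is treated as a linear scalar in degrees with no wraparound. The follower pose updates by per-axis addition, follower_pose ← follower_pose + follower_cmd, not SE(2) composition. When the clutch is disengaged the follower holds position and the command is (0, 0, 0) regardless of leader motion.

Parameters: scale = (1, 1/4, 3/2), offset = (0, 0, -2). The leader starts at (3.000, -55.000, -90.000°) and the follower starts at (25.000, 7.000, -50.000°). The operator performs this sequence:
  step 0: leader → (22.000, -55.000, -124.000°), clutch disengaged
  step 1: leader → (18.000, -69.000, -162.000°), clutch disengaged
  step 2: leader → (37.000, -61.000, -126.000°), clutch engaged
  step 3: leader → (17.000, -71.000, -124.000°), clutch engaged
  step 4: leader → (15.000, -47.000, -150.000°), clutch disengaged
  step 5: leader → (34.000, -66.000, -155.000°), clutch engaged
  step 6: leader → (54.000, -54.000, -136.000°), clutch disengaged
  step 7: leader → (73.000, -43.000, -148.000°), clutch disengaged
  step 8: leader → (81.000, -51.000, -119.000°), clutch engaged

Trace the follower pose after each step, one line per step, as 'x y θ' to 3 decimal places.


step 0: Δleader=(19.000, 0.000, -34.000°), disengaged; cmd=(0,0,0) → follower holds at (25.000, 7.000, -50.000°)
step 1: Δleader=(-4.000, -14.000, -38.000°), disengaged; cmd=(0,0,0) → follower holds at (25.000, 7.000, -50.000°)
step 2: Δleader=(19.000, 8.000, 36.000°), engaged; cmd=(19.000, 2.000, 52.000°) → follower=(44.000, 9.000, 2.000°)
step 3: Δleader=(-20.000, -10.000, 2.000°), engaged; cmd=(-20.000, -2.500, 1.000°) → follower=(24.000, 6.500, 3.000°)
step 4: Δleader=(-2.000, 24.000, -26.000°), disengaged; cmd=(0,0,0) → follower holds at (24.000, 6.500, 3.000°)
step 5: Δleader=(19.000, -19.000, -5.000°), engaged; cmd=(19.000, -4.750, -9.500°) → follower=(43.000, 1.750, -6.500°)
step 6: Δleader=(20.000, 12.000, 19.000°), disengaged; cmd=(0,0,0) → follower holds at (43.000, 1.750, -6.500°)
step 7: Δleader=(19.000, 11.000, -12.000°), disengaged; cmd=(0,0,0) → follower holds at (43.000, 1.750, -6.500°)
step 8: Δleader=(8.000, -8.000, 29.000°), engaged; cmd=(8.000, -2.000, 41.500°) → follower=(51.000, -0.250, 35.000°)

25.000 7.000 -50.000
25.000 7.000 -50.000
44.000 9.000 2.000
24.000 6.500 3.000
24.000 6.500 3.000
43.000 1.750 -6.500
43.000 1.750 -6.500
43.000 1.750 -6.500
51.000 -0.250 35.000


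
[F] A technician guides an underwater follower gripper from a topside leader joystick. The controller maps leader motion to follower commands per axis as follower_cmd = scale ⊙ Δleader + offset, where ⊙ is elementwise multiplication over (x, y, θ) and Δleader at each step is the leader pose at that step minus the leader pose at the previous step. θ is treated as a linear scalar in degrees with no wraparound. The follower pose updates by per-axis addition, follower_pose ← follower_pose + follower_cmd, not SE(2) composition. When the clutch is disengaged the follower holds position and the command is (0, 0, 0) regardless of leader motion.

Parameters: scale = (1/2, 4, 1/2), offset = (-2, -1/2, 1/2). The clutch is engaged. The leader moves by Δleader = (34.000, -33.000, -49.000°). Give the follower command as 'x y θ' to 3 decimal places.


axis x: 1/2·34.000 + -2 = 15.000
axis y: 4·-33.000 + -1/2 = -132.500
axis θ: 1/2·-49.000 + 1/2 = -24.000

15.000 -132.500 -24.000


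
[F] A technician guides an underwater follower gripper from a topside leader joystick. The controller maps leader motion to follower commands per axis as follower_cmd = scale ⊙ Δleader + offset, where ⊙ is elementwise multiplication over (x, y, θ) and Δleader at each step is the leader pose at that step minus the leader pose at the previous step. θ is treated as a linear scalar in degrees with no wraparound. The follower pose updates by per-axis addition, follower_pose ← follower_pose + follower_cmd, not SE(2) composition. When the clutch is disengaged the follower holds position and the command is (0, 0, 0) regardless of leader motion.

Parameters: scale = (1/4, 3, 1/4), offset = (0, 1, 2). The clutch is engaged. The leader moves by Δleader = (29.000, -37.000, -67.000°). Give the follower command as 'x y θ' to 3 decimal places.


7.250 -110.000 -14.750

axis x: 1/4·29.000 + 0 = 7.250
axis y: 3·-37.000 + 1 = -110.000
axis θ: 1/4·-67.000 + 2 = -14.750


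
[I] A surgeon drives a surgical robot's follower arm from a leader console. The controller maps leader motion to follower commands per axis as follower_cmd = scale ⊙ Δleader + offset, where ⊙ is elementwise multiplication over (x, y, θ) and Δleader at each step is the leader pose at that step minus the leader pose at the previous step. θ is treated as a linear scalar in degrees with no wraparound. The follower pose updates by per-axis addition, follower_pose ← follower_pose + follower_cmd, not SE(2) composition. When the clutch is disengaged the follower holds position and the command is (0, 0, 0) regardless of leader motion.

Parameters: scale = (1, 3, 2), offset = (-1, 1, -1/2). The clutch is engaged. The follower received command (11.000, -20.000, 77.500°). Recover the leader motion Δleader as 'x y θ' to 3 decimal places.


axis x: (11.000 − -1) / (1) = 12.000
axis y: (-20.000 − 1) / (3) = -7.000
axis θ: (77.500 − -1/2) / (2) = 39.000

12.000 -7.000 39.000


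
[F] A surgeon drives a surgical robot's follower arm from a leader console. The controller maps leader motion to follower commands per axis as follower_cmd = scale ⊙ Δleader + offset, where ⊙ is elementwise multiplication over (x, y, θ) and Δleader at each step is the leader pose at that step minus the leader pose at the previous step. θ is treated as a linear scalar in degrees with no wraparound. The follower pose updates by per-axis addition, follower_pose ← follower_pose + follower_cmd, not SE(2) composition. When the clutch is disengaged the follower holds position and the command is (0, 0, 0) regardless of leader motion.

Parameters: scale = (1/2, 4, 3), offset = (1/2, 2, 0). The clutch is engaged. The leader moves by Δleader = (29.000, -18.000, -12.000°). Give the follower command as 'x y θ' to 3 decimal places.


15.000 -70.000 -36.000

axis x: 1/2·29.000 + 1/2 = 15.000
axis y: 4·-18.000 + 2 = -70.000
axis θ: 3·-12.000 + 0 = -36.000


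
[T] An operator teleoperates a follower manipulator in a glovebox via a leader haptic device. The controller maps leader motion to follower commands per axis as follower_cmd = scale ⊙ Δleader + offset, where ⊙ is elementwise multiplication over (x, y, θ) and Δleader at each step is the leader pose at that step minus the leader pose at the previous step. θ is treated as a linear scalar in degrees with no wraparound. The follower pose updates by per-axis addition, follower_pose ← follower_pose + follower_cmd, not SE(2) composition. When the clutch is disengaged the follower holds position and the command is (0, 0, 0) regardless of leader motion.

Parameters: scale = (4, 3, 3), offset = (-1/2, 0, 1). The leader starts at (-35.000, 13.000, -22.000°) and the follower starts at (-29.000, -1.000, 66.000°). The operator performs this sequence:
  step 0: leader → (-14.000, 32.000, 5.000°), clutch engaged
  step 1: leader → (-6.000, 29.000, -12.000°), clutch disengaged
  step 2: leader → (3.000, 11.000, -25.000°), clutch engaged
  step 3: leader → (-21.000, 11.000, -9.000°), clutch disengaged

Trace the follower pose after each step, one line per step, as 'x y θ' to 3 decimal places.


54.500 56.000 148.000
54.500 56.000 148.000
90.000 2.000 110.000
90.000 2.000 110.000

step 0: Δleader=(21.000, 19.000, 27.000°), engaged; cmd=(83.500, 57.000, 82.000°) → follower=(54.500, 56.000, 148.000°)
step 1: Δleader=(8.000, -3.000, -17.000°), disengaged; cmd=(0,0,0) → follower holds at (54.500, 56.000, 148.000°)
step 2: Δleader=(9.000, -18.000, -13.000°), engaged; cmd=(35.500, -54.000, -38.000°) → follower=(90.000, 2.000, 110.000°)
step 3: Δleader=(-24.000, 0.000, 16.000°), disengaged; cmd=(0,0,0) → follower holds at (90.000, 2.000, 110.000°)


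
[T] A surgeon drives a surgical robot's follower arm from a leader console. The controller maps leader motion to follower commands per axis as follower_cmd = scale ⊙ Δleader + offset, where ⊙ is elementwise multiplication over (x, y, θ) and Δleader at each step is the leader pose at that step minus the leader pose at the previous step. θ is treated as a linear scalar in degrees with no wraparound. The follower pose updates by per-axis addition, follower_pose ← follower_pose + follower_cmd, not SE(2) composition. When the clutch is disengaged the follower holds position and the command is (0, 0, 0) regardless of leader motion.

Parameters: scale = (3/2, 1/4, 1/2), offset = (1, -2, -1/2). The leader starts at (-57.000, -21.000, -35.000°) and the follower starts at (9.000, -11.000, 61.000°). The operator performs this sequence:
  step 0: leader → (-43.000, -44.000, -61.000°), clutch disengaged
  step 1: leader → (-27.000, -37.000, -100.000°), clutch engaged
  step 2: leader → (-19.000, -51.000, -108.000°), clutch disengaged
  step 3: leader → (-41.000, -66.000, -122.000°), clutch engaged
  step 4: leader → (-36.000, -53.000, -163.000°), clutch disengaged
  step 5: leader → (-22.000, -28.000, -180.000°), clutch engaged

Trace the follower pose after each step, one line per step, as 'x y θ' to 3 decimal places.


9.000 -11.000 61.000
34.000 -11.250 41.000
34.000 -11.250 41.000
2.000 -17.000 33.500
2.000 -17.000 33.500
24.000 -12.750 24.500

step 0: Δleader=(14.000, -23.000, -26.000°), disengaged; cmd=(0,0,0) → follower holds at (9.000, -11.000, 61.000°)
step 1: Δleader=(16.000, 7.000, -39.000°), engaged; cmd=(25.000, -0.250, -20.000°) → follower=(34.000, -11.250, 41.000°)
step 2: Δleader=(8.000, -14.000, -8.000°), disengaged; cmd=(0,0,0) → follower holds at (34.000, -11.250, 41.000°)
step 3: Δleader=(-22.000, -15.000, -14.000°), engaged; cmd=(-32.000, -5.750, -7.500°) → follower=(2.000, -17.000, 33.500°)
step 4: Δleader=(5.000, 13.000, -41.000°), disengaged; cmd=(0,0,0) → follower holds at (2.000, -17.000, 33.500°)
step 5: Δleader=(14.000, 25.000, -17.000°), engaged; cmd=(22.000, 4.250, -9.000°) → follower=(24.000, -12.750, 24.500°)
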